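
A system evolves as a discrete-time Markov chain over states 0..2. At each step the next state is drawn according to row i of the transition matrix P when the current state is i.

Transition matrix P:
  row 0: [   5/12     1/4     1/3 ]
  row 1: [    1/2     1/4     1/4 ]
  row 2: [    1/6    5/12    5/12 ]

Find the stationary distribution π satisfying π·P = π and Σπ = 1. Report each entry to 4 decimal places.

π = [0.3582, 0.3060, 0.3358]

Balance equations π_j = Σ_i π_i·P[i][j]:
  π_0 = 5/12·π_0 + 1/2·π_1 + 1/6·π_2
  π_1 = 1/4·π_0 + 1/4·π_1 + 5/12·π_2
  normalize: π_0 + π_1 + π_2 = 1
Solving the linear system gives exactly π = [24/67, 41/134, 45/134].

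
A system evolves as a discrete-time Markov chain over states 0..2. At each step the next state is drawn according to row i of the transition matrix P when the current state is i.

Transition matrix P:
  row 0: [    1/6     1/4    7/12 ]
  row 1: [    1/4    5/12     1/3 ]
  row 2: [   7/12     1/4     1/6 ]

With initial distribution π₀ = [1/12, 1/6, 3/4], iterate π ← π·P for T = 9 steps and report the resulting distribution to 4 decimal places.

t=0: π = [0.0833, 0.1667, 0.7500]
t=1: π = [0.4931, 0.2778, 0.2292]
t=2: π = [0.2853, 0.2963, 0.4184]
t=3: π = [0.3657, 0.2994, 0.3349]
t=4: π = [0.3312, 0.2999, 0.3689]
t=5: π = [0.3454, 0.3000, 0.3546]
t=6: π = [0.3394, 0.3000, 0.3606]
t=7: π = [0.3419, 0.3000, 0.3581]
t=8: π = [0.3409, 0.3000, 0.3591]
t=9: π = [0.3413, 0.3000, 0.3587]

π = [0.3413, 0.3000, 0.3587]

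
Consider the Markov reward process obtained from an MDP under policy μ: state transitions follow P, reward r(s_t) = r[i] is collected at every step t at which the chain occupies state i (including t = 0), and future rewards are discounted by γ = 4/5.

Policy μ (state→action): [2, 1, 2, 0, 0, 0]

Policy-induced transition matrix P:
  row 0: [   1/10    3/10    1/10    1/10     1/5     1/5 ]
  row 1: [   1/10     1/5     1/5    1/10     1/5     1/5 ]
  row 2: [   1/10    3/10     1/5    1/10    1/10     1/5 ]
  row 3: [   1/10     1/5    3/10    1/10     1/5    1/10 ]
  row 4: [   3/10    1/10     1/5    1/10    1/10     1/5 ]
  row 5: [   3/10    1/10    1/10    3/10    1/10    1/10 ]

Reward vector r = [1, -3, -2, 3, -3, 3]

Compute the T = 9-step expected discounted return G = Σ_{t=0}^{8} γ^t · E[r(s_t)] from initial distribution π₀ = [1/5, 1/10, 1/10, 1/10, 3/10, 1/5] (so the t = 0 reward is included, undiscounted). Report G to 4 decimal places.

t=0: π = [0.2000, 0.1000, 0.1000, 0.1000, 0.3000, 0.2000], E[r] = -0.3000, γ^t·E[r] = -0.300000, running G = -0.300000
t=1: π = [0.2000, 0.1800, 0.1700, 0.1400, 0.1400, 0.1700], E[r] = -0.1700, γ^t·E[r] = -0.136000, running G = -0.436000
t=2: π = [0.1620, 0.2060, 0.1770, 0.1340, 0.1520, 0.1690], E[r] = -0.3570, γ^t·E[r] = -0.228480, running G = -0.664480
t=3: π = [0.1642, 0.2018, 0.1803, 0.1338, 0.1502, 0.1697], E[r] = -0.3419, γ^t·E[r] = -0.175053, running G = -0.839533
t=4: π = [0.1640, 0.2025, 0.1800, 0.1339, 0.1500, 0.1697], E[r] = -0.3426, γ^t·E[r] = -0.140308, running G = -0.979841
t=5: π = [0.1639, 0.2024, 0.1800, 0.1339, 0.1500, 0.1696], E[r] = -0.3428, γ^t·E[r] = -0.112341, running G = -1.092183
t=6: π = [0.1639, 0.2024, 0.1800, 0.1339, 0.1500, 0.1696], E[r] = -0.3428, γ^t·E[r] = -0.089861, running G = -1.182044
t=7: π = [0.1639, 0.2024, 0.1800, 0.1339, 0.1500, 0.1696], E[r] = -0.3428, γ^t·E[r] = -0.071890, running G = -1.253934
t=8: π = [0.1639, 0.2024, 0.1800, 0.1339, 0.1500, 0.1696], E[r] = -0.3428, γ^t·E[r] = -0.057512, running G = -1.311446

G = -1.3114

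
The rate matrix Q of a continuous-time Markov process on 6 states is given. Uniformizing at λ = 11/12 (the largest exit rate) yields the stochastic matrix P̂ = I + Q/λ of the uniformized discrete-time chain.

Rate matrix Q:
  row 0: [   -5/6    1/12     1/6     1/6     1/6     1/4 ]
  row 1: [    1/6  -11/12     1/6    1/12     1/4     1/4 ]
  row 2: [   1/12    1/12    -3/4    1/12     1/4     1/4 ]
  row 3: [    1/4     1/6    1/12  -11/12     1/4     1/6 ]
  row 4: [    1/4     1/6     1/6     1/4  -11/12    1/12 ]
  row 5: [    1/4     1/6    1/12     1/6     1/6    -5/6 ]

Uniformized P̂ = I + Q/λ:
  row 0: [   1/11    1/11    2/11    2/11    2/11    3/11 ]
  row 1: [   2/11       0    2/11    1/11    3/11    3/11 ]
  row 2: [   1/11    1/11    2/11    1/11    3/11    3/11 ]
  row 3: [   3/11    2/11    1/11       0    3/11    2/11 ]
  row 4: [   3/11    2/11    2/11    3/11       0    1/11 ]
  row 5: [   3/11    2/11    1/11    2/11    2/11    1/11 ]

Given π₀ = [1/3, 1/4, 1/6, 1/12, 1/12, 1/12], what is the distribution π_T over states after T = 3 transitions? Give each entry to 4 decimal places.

t=0: π = [0.3333, 0.2500, 0.1667, 0.0833, 0.0833, 0.0833]
t=1: π = [0.1591, 0.0909, 0.1667, 0.1364, 0.2121, 0.2348]
t=2: π = [0.2052, 0.1357, 0.1481, 0.1529, 0.1791, 0.1791]
t=3: π = [0.1962, 0.1250, 0.1516, 0.1445, 0.1890, 0.1937]

π = [0.1962, 0.1250, 0.1516, 0.1445, 0.1890, 0.1937]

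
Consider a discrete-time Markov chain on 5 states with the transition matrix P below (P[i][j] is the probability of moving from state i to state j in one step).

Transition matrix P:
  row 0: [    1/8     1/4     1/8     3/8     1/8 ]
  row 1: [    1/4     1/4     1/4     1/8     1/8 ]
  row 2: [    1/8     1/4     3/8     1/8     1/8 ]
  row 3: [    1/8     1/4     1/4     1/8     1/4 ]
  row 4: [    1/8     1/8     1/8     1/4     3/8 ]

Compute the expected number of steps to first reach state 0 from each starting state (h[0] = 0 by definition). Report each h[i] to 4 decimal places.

First-step conditioning: h[0] = 0; for i ≠ 0, h[i] = 1 + Σ_k P[i][k]·h[k].
  h[1] = 1 + 1/4·h[1] + 1/4·h[2] + 1/8·h[3] + 1/8·h[4]
  h[2] = 1 + 1/4·h[1] + 3/8·h[2] + 1/8·h[3] + 1/8·h[4]
  h[3] = 1 + 1/4·h[1] + 1/4·h[2] + 1/8·h[3] + 1/4·h[4]
  h[4] = 1 + 1/8·h[1] + 1/8·h[2] + 1/4·h[3] + 3/8·h[4]
Solving the 4×4 linear system over states ≠ 0 gives exactly h = [0, 2632/461, 3008/461, 3016/461, 3072/461] (h[0] = 0 is the target).

h = [0.0000, 5.7093, 6.5249, 6.5423, 6.6638]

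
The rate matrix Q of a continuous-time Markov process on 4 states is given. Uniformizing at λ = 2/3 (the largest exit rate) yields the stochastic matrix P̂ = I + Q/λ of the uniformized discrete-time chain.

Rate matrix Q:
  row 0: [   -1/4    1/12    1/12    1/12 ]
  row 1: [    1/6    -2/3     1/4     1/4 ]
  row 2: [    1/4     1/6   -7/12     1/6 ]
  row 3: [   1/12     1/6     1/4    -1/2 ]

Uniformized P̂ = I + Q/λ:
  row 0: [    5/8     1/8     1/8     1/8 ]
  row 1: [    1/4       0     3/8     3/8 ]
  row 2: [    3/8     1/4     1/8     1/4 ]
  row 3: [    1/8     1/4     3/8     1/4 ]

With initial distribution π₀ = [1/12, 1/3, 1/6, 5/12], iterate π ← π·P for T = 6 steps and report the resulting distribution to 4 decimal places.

t=0: π = [0.0833, 0.3333, 0.1667, 0.4167]
t=1: π = [0.2500, 0.1563, 0.3125, 0.2813]
t=2: π = [0.3477, 0.1797, 0.2344, 0.2383]
t=3: π = [0.3799, 0.1616, 0.2295, 0.2290]
t=4: π = [0.3925, 0.1621, 0.2227, 0.2227]
t=5: π = [0.3972, 0.1604, 0.2212, 0.2212]
t=6: π = [0.3989, 0.1602, 0.2204, 0.2204]

π = [0.3989, 0.1602, 0.2204, 0.2204]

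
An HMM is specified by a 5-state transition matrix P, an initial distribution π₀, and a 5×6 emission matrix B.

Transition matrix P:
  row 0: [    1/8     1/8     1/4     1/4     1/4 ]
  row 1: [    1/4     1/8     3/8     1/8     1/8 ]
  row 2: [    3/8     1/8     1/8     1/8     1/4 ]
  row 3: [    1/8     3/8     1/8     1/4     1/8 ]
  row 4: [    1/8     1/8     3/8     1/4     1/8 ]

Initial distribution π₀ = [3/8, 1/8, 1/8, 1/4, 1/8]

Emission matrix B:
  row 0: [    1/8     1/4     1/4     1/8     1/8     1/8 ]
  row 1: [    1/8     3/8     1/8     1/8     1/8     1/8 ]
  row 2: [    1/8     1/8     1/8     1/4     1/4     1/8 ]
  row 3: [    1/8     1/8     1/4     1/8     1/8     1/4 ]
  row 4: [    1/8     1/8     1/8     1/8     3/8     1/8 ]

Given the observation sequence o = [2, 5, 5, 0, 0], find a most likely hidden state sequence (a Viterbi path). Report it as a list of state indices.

t=0: δ = [9.375e-02, 1.562e-02, 1.562e-02, 6.250e-02, 1.562e-02]  (obs o_0=2)
t=1: δ = [1.465e-03, 2.930e-03, 2.930e-03, 5.859e-03, 2.930e-03]  ψ = [0, 3, 0, 0, 0]  (obs o_1=5)
t=2: δ = [1.373e-04, 2.747e-04, 1.373e-04, 3.662e-04, 9.155e-05]  ψ = [2, 3, 1, 3, 2]  (obs o_2=5)
t=3: δ = [8.583e-06, 1.717e-05, 1.287e-05, 1.144e-05, 5.722e-06]  ψ = [1, 3, 1, 3, 3]  (obs o_3=0)
t=4: δ = [6.035e-07, 5.364e-07, 8.047e-07, 3.576e-07, 4.023e-07]  ψ = [2, 3, 1, 3, 2]  (obs o_4=0)
backtrack: best end state = 2; path = [0, 3, 3, 1, 2]

path = [0, 3, 3, 1, 2]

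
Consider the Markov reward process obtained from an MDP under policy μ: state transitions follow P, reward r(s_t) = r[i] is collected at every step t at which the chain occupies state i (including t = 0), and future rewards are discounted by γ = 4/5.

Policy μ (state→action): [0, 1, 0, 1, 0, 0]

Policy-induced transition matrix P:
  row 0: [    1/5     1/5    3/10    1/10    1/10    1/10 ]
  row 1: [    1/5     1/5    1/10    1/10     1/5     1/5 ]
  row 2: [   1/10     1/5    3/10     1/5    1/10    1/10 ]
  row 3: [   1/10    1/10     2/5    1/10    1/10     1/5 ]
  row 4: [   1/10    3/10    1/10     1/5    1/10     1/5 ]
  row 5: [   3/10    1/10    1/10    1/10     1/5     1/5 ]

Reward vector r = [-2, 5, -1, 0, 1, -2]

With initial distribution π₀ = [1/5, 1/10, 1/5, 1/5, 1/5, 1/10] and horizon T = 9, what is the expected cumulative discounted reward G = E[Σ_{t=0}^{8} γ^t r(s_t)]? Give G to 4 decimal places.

t=0: π = [0.2000, 0.1000, 0.2000, 0.2000, 0.2000, 0.1000], E[r] = -0.1000, γ^t·E[r] = -0.100000, running G = -0.100000
t=1: π = [0.1500, 0.1900, 0.2400, 0.1400, 0.1200, 0.1600], E[r] = 0.2100, γ^t·E[r] = 0.168000, running G = 0.068000
t=2: π = [0.1660, 0.1820, 0.2200, 0.1360, 0.1350, 0.1610], E[r] = 0.1710, γ^t·E[r] = 0.109440, running G = 0.177440
t=3: π = [0.1670, 0.1838, 0.2180, 0.1355, 0.1343, 0.1614], E[r] = 0.1785, γ^t·E[r] = 0.091392, running G = 0.268832
t=4: π = [0.1674, 0.1837, 0.2177, 0.1352, 0.1345, 0.1615], E[r] = 0.1779, γ^t·E[r] = 0.072847, running G = 0.341679
t=5: π = [0.1674, 0.1838, 0.2176, 0.1352, 0.1345, 0.1615], E[r] = 0.1780, γ^t·E[r] = 0.058337, running G = 0.400016
t=6: π = [0.1674, 0.1838, 0.2176, 0.1352, 0.1345, 0.1615], E[r] = 0.1780, γ^t·E[r] = 0.046669, running G = 0.446686
t=7: π = [0.1674, 0.1838, 0.2176, 0.1352, 0.1345, 0.1615], E[r] = 0.1780, γ^t·E[r] = 0.037336, running G = 0.484022
t=8: π = [0.1674, 0.1838, 0.2176, 0.1352, 0.1345, 0.1615], E[r] = 0.1780, γ^t·E[r] = 0.029869, running G = 0.513891

G = 0.5139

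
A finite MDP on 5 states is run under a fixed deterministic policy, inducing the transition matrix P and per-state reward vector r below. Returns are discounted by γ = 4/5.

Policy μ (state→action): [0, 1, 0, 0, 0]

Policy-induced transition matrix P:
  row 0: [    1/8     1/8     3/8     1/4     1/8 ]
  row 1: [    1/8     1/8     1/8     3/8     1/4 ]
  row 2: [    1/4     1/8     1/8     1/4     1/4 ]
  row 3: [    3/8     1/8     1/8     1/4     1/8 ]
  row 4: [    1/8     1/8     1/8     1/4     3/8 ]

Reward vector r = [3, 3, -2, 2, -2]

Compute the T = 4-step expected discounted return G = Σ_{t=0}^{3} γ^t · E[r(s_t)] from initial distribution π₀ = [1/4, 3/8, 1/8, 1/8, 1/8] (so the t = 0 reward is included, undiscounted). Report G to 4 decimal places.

G = 3.0588

t=0: π = [0.2500, 0.3750, 0.1250, 0.1250, 0.1250], E[r] = 1.6250, γ^t·E[r] = 1.625000, running G = 1.625000
t=1: π = [0.1719, 0.1250, 0.1875, 0.2969, 0.2188], E[r] = 0.6719, γ^t·E[r] = 0.537500, running G = 2.162500
t=2: π = [0.2227, 0.1250, 0.1680, 0.2656, 0.2188], E[r] = 0.8008, γ^t·E[r] = 0.512500, running G = 2.675000
t=3: π = [0.2124, 0.1250, 0.1807, 0.2656, 0.2163], E[r] = 0.7495, γ^t·E[r] = 0.383750, running G = 3.058750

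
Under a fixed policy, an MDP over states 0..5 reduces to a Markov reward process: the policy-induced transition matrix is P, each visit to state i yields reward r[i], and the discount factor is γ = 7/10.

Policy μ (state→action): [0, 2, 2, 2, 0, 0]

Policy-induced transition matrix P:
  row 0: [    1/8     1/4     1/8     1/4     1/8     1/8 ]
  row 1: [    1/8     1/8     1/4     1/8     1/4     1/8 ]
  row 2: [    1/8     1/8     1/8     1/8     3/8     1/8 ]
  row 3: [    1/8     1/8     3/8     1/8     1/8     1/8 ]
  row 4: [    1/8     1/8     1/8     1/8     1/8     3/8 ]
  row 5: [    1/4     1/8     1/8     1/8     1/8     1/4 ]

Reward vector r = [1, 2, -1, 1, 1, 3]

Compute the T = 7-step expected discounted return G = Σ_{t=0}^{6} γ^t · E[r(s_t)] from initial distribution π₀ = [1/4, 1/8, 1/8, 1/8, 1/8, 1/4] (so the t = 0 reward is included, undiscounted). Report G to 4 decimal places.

t=0: π = [0.2500, 0.1250, 0.1250, 0.1250, 0.1250, 0.2500], E[r] = 1.3750, γ^t·E[r] = 1.375000, running G = 1.375000
t=1: π = [0.1563, 0.1563, 0.1719, 0.1563, 0.1719, 0.1875], E[r] = 1.1875, γ^t·E[r] = 0.831250, running G = 2.206250
t=2: π = [0.1484, 0.1445, 0.1836, 0.1445, 0.1875, 0.1914], E[r] = 1.1602, γ^t·E[r] = 0.568477, running G = 2.774727
t=3: π = [0.1489, 0.1436, 0.1792, 0.1436, 0.1890, 0.1958], E[r] = 1.1768, γ^t·E[r] = 0.403628, running G = 3.178354
t=4: π = [0.1495, 0.1436, 0.1788, 0.1436, 0.1877, 0.1967], E[r] = 1.1794, γ^t·E[r] = 0.283170, running G = 3.461524
t=5: π = [0.1496, 0.1437, 0.1789, 0.1437, 0.1877, 0.1965], E[r] = 1.1790, γ^t·E[r] = 0.198159, running G = 3.659683
t=6: π = [0.1496, 0.1437, 0.1789, 0.1437, 0.1877, 0.1965], E[r] = 1.1789, γ^t·E[r] = 0.138696, running G = 3.798379

G = 3.7984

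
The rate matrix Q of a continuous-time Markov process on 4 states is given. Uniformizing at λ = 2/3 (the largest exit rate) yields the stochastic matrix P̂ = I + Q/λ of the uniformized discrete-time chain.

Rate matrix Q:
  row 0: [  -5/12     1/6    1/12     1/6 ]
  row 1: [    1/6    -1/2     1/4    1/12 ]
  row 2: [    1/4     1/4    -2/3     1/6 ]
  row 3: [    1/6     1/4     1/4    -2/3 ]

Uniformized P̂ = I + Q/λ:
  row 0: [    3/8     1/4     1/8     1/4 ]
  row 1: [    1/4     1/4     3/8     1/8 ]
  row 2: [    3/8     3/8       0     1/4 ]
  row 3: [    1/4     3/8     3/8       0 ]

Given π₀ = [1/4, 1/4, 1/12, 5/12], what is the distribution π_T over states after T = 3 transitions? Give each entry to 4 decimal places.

t=0: π = [0.2500, 0.2500, 0.0833, 0.4167]
t=1: π = [0.2917, 0.3125, 0.2813, 0.1146]
t=2: π = [0.3216, 0.2995, 0.1966, 0.1823]
t=3: π = [0.3148, 0.2974, 0.2209, 0.1670]

π = [0.3148, 0.2974, 0.2209, 0.1670]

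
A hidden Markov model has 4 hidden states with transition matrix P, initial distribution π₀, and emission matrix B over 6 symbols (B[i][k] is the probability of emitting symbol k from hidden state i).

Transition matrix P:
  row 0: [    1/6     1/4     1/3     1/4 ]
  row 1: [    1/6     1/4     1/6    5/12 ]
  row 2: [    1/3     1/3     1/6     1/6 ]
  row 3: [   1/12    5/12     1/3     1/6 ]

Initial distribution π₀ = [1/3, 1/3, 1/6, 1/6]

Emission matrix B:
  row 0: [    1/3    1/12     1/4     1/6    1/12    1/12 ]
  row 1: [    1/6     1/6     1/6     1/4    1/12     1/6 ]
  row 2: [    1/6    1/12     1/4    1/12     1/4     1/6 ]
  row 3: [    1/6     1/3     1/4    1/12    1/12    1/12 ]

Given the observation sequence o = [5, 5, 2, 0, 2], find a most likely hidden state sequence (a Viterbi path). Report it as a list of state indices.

t=0: δ = [2.778e-02, 5.556e-02, 2.778e-02, 1.389e-02]  (obs o_0=5)
t=1: δ = [7.716e-04, 2.315e-03, 1.543e-03, 1.929e-03]  ψ = [1, 1, 0, 1]  (obs o_1=5)
t=2: δ = [1.286e-04, 1.340e-04, 1.608e-04, 2.411e-04]  ψ = [2, 3, 3, 1]  (obs o_2=2)
t=3: δ = [1.786e-05, 1.674e-05, 1.340e-05, 9.303e-06]  ψ = [2, 3, 3, 1]  (obs o_3=0)
t=4: δ = [1.116e-06, 7.442e-07, 1.488e-06, 1.744e-06]  ψ = [2, 0, 0, 1]  (obs o_4=2)
backtrack: best end state = 3; path = [1, 1, 3, 1, 3]

path = [1, 1, 3, 1, 3]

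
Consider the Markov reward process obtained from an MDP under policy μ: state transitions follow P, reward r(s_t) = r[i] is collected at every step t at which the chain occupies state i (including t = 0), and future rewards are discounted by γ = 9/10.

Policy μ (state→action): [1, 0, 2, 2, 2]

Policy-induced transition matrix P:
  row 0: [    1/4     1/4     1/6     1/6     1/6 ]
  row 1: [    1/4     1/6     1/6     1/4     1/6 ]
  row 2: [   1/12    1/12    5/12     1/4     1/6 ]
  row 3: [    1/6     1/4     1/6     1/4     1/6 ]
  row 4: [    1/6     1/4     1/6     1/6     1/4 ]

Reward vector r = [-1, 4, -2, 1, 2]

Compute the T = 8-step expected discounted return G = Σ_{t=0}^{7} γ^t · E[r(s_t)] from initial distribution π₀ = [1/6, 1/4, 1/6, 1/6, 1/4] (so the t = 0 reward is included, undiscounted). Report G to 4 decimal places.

t=0: π = [0.1667, 0.2500, 0.1667, 0.1667, 0.2500], E[r] = 1.1667, γ^t·E[r] = 1.166667, running G = 1.166667
t=1: π = [0.1875, 0.2014, 0.2083, 0.2153, 0.1875], E[r] = 0.7917, γ^t·E[r] = 0.712500, running G = 1.879167
t=2: π = [0.1817, 0.1985, 0.2188, 0.2188, 0.1823], E[r] = 0.7581, γ^t·E[r] = 0.614063, running G = 2.493229
t=3: π = [0.1801, 0.1970, 0.2214, 0.2197, 0.1819], E[r] = 0.7486, γ^t·E[r] = 0.545695, running G = 3.038924
t=4: π = [0.1796, 0.1967, 0.2220, 0.2198, 0.1818], E[r] = 0.7466, γ^t·E[r] = 0.489834, running G = 3.528758
t=5: π = [0.1795, 0.1966, 0.2222, 0.2199, 0.1818], E[r] = 0.7461, γ^t·E[r] = 0.440555, running G = 3.969313
t=6: π = [0.1795, 0.1966, 0.2222, 0.2199, 0.1818], E[r] = 0.7460, γ^t·E[r] = 0.396435, running G = 4.365748
t=7: π = [0.1795, 0.1966, 0.2222, 0.2199, 0.1818], E[r] = 0.7459, γ^t·E[r] = 0.356776, running G = 4.722524

G = 4.7225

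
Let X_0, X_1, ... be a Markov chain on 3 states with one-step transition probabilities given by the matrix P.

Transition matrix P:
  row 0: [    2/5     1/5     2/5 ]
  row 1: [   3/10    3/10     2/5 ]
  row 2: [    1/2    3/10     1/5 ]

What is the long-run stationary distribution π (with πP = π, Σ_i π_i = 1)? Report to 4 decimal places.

Balance equations π_j = Σ_i π_i·P[i][j]:
  π_0 = 2/5·π_0 + 3/10·π_1 + 1/2·π_2
  π_1 = 1/5·π_0 + 3/10·π_1 + 3/10·π_2
  normalize: π_0 + π_1 + π_2 = 1
Solving the linear system gives exactly π = [11/27, 7/27, 1/3].

π = [0.4074, 0.2593, 0.3333]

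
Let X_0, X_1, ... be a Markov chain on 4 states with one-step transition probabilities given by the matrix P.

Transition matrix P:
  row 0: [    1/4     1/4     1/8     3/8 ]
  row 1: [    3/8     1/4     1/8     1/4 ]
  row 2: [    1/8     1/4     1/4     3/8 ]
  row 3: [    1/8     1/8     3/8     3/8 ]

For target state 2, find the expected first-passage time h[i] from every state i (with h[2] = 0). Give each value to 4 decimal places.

h = [4.7103, 4.8598, 0.0000, 3.5140]

First-step conditioning: h[2] = 0; for i ≠ 2, h[i] = 1 + Σ_k P[i][k]·h[k].
  h[0] = 1 + 1/4·h[0] + 1/4·h[1] + 3/8·h[3]
  h[1] = 1 + 3/8·h[0] + 1/4·h[1] + 1/4·h[3]
  h[3] = 1 + 1/8·h[0] + 1/8·h[1] + 3/8·h[3]
Solving the 3×3 linear system over states ≠ 2 gives exactly h = [504/107, 520/107, 0, 376/107] (h[2] = 0 is the target).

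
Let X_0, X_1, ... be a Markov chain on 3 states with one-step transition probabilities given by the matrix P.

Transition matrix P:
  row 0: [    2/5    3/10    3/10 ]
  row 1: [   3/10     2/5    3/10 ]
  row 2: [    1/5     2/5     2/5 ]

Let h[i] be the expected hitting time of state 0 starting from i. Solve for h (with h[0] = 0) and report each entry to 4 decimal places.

h = [0.0000, 3.7500, 4.1667]

First-step conditioning: h[0] = 0; for i ≠ 0, h[i] = 1 + Σ_k P[i][k]·h[k].
  h[1] = 1 + 2/5·h[1] + 3/10·h[2]
  h[2] = 1 + 2/5·h[1] + 2/5·h[2]
Solving the 2×2 linear system over states ≠ 0 gives exactly h = [0, 15/4, 25/6] (h[0] = 0 is the target).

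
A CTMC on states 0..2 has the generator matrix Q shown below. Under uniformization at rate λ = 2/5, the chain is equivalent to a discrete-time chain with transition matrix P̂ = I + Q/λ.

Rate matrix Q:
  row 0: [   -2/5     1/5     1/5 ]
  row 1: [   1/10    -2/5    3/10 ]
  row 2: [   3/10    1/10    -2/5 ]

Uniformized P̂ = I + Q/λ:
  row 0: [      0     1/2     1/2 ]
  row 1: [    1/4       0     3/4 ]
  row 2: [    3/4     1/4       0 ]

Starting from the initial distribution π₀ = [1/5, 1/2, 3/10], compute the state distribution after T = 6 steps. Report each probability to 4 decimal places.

t=0: π = [0.2000, 0.5000, 0.3000]
t=1: π = [0.3500, 0.1750, 0.4750]
t=2: π = [0.4000, 0.2938, 0.3063]
t=3: π = [0.3031, 0.2766, 0.4203]
t=4: π = [0.3844, 0.2566, 0.3590]
t=5: π = [0.3334, 0.2819, 0.3847]
t=6: π = [0.3590, 0.2629, 0.3781]

π = [0.3590, 0.2629, 0.3781]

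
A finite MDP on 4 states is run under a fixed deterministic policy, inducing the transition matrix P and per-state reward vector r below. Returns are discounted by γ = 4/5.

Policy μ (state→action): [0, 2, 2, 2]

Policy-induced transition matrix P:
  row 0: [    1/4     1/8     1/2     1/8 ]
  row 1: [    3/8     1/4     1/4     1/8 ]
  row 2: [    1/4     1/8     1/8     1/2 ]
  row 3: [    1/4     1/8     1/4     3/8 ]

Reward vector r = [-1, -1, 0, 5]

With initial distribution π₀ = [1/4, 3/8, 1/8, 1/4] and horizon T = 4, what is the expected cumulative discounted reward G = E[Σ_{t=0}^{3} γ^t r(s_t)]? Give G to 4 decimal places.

t=0: π = [0.2500, 0.3750, 0.1250, 0.2500], E[r] = 0.6250, γ^t·E[r] = 0.625000, running G = 0.625000
t=1: π = [0.2969, 0.1719, 0.2969, 0.2344], E[r] = 0.7031, γ^t·E[r] = 0.562500, running G = 1.187500
t=2: π = [0.2715, 0.1465, 0.2871, 0.2949], E[r] = 1.0566, γ^t·E[r] = 0.676250, running G = 1.863750
t=3: π = [0.2683, 0.1433, 0.2820, 0.3064], E[r] = 1.1204, γ^t·E[r] = 0.573625, running G = 2.437375

G = 2.4374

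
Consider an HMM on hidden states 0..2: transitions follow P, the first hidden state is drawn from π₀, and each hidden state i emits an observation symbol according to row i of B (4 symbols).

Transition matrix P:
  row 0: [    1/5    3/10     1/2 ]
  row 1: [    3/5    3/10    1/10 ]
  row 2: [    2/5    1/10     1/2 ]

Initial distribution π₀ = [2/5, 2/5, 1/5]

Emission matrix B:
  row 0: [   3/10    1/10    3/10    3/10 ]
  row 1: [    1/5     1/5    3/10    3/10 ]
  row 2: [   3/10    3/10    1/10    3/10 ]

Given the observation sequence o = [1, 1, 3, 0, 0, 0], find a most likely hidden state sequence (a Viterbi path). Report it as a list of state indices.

t=0: δ = [4.000e-02, 8.000e-02, 6.000e-02]  (obs o_0=1)
t=1: δ = [4.800e-03, 4.800e-03, 9.000e-03]  ψ = [1, 1, 2]  (obs o_1=1)
t=2: δ = [1.080e-03, 4.320e-04, 1.350e-03]  ψ = [2, 0, 2]  (obs o_2=3)
t=3: δ = [1.620e-04, 6.480e-05, 2.025e-04]  ψ = [2, 0, 2]  (obs o_3=0)
t=4: δ = [2.430e-05, 9.720e-06, 3.037e-05]  ψ = [2, 0, 2]  (obs o_4=0)
t=5: δ = [3.645e-06, 1.458e-06, 4.556e-06]  ψ = [2, 0, 2]  (obs o_5=0)
backtrack: best end state = 2; path = [2, 2, 2, 2, 2, 2]

path = [2, 2, 2, 2, 2, 2]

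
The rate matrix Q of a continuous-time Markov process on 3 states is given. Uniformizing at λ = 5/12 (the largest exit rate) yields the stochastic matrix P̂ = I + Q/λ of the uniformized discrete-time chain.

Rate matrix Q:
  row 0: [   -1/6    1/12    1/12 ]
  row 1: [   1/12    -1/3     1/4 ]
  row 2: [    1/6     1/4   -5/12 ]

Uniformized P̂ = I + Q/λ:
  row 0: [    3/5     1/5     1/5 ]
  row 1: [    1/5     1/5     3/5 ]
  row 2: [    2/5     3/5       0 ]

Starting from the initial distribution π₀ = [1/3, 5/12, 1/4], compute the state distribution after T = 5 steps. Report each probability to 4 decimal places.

t=0: π = [0.3333, 0.4167, 0.2500]
t=1: π = [0.3833, 0.3000, 0.3167]
t=2: π = [0.4167, 0.3267, 0.2567]
t=3: π = [0.4180, 0.3027, 0.2793]
t=4: π = [0.4231, 0.3117, 0.2652]
t=5: π = [0.4223, 0.3061, 0.2717]

π = [0.4223, 0.3061, 0.2717]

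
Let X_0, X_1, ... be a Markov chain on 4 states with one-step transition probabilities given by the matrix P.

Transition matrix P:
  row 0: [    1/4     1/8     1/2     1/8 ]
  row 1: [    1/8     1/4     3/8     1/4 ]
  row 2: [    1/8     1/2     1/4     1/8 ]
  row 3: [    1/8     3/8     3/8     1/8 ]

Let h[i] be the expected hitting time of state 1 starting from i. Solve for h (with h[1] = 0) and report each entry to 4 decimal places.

h = [3.3161, 0.0000, 2.3212, 2.6114]

First-step conditioning: h[1] = 0; for i ≠ 1, h[i] = 1 + Σ_k P[i][k]·h[k].
  h[0] = 1 + 1/4·h[0] + 1/2·h[2] + 1/8·h[3]
  h[2] = 1 + 1/8·h[0] + 1/4·h[2] + 1/8·h[3]
  h[3] = 1 + 1/8·h[0] + 3/8·h[2] + 1/8·h[3]
Solving the 3×3 linear system over states ≠ 1 gives exactly h = [640/193, 0, 448/193, 504/193] (h[1] = 0 is the target).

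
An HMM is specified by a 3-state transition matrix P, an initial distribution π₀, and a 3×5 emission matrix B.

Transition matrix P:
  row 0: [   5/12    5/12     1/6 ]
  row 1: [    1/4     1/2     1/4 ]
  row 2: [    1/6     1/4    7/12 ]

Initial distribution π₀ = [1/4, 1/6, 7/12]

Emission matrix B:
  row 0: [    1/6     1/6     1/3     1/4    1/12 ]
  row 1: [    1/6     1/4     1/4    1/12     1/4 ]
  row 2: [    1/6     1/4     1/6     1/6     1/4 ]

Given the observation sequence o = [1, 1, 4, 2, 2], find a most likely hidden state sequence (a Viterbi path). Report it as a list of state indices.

path = [2, 2, 2, 2, 2]

t=0: δ = [4.167e-02, 4.167e-02, 1.458e-01]  (obs o_0=1)
t=1: δ = [4.051e-03, 9.115e-03, 2.127e-02]  ψ = [2, 2, 2]  (obs o_1=1)
t=2: δ = [2.954e-04, 1.329e-03, 3.101e-03]  ψ = [2, 2, 2]  (obs o_2=4)
t=3: δ = [1.723e-04, 1.938e-04, 3.015e-04]  ψ = [2, 2, 2]  (obs o_3=2)
t=4: δ = [2.393e-05, 2.423e-05, 2.932e-05]  ψ = [0, 1, 2]  (obs o_4=2)
backtrack: best end state = 2; path = [2, 2, 2, 2, 2]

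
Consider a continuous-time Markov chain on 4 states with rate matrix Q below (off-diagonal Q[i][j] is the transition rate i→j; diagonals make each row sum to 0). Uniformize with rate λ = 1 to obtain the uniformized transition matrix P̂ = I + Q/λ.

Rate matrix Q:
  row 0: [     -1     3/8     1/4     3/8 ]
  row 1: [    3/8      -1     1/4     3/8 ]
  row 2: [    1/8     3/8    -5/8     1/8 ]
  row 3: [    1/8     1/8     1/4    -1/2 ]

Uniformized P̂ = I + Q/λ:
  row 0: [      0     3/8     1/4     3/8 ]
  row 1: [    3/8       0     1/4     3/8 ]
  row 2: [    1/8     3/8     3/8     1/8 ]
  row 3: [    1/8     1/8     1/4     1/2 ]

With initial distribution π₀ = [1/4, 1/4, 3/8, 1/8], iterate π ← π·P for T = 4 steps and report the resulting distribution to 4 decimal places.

t=0: π = [0.2500, 0.2500, 0.3750, 0.1250]
t=1: π = [0.1563, 0.2500, 0.2969, 0.2969]
t=2: π = [0.1680, 0.2070, 0.2871, 0.3379]
t=3: π = [0.1558, 0.2129, 0.2859, 0.3455]
t=4: π = [0.1588, 0.2088, 0.2857, 0.3467]

π = [0.1588, 0.2088, 0.2857, 0.3467]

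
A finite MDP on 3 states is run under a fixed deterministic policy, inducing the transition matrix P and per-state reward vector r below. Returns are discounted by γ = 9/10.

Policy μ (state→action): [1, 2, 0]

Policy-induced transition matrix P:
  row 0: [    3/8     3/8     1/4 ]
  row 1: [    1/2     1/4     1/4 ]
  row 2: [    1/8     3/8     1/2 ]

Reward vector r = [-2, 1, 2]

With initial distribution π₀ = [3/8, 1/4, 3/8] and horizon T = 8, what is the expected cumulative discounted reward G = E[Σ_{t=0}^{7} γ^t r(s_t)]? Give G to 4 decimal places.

t=0: π = [0.3750, 0.2500, 0.3750], E[r] = 0.2500, γ^t·E[r] = 0.250000, running G = 0.250000
t=1: π = [0.3125, 0.3438, 0.3438], E[r] = 0.4063, γ^t·E[r] = 0.365625, running G = 0.615625
t=2: π = [0.3320, 0.3320, 0.3359], E[r] = 0.3398, γ^t·E[r] = 0.275273, running G = 0.890898
t=3: π = [0.3325, 0.3335, 0.3340], E[r] = 0.3364, γ^t·E[r] = 0.245254, running G = 1.136153
t=4: π = [0.3332, 0.3333, 0.3335], E[r] = 0.3339, γ^t·E[r] = 0.219087, running G = 1.355240
t=5: π = [0.3333, 0.3333, 0.3334], E[r] = 0.3335, γ^t·E[r] = 0.196931, running G = 1.552171
t=6: π = [0.3333, 0.3333, 0.3333], E[r] = 0.3334, γ^t·E[r] = 0.177168, running G = 1.729339
t=7: π = [0.3333, 0.3333, 0.3333], E[r] = 0.3333, γ^t·E[r] = 0.159437, running G = 1.888776

G = 1.8888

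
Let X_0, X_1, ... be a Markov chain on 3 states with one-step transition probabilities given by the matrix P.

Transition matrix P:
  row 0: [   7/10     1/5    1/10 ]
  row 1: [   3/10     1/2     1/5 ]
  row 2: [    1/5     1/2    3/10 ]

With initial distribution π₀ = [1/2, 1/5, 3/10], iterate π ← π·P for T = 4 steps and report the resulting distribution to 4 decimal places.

π = [0.4714, 0.3587, 0.1699]

t=0: π = [0.5000, 0.2000, 0.3000]
t=1: π = [0.4700, 0.3500, 0.1800]
t=2: π = [0.4700, 0.3590, 0.1710]
t=3: π = [0.4709, 0.3590, 0.1701]
t=4: π = [0.4714, 0.3587, 0.1699]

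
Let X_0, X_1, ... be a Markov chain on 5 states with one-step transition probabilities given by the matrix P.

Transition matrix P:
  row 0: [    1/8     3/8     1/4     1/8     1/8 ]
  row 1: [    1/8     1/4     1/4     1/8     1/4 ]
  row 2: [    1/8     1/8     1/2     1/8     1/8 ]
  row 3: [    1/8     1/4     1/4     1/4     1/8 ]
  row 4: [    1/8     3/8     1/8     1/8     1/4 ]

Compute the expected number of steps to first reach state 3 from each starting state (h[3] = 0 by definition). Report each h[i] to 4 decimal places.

First-step conditioning: h[3] = 0; for i ≠ 3, h[i] = 1 + Σ_k P[i][k]·h[k].
  h[0] = 1 + 1/8·h[0] + 3/8·h[1] + 1/4·h[2] + 1/8·h[4]
  h[1] = 1 + 1/8·h[0] + 1/4·h[1] + 1/4·h[2] + 1/4·h[4]
  h[2] = 1 + 1/8·h[0] + 1/8·h[1] + 1/2·h[2] + 1/8·h[4]
  h[4] = 1 + 1/8·h[0] + 3/8·h[1] + 1/8·h[2] + 1/4·h[4]
Solving the 4×4 linear system over states ≠ 3 gives exactly h = [8, 8, 8, 0, 8] (h[3] = 0 is the target).

h = [8.0000, 8.0000, 8.0000, 0.0000, 8.0000]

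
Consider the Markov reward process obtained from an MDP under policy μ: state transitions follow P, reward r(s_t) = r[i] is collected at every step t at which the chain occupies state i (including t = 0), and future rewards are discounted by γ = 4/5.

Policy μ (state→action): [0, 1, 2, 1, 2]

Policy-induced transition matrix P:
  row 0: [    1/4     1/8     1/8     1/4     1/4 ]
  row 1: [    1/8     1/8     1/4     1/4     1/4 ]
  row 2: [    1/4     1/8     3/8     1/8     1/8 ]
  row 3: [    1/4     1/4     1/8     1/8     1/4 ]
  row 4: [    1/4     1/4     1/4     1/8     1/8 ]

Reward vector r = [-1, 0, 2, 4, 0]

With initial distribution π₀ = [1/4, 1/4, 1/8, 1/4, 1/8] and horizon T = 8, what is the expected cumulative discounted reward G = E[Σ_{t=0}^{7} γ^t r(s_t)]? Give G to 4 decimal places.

G = 3.9337

t=0: π = [0.2500, 0.2500, 0.1250, 0.2500, 0.1250], E[r] = 1.0000, γ^t·E[r] = 1.000000, running G = 1.000000
t=1: π = [0.2188, 0.1719, 0.2031, 0.1875, 0.2188], E[r] = 0.9375, γ^t·E[r] = 0.750000, running G = 1.750000
t=2: π = [0.2285, 0.1758, 0.2246, 0.1738, 0.1973], E[r] = 0.9160, γ^t·E[r] = 0.586250, running G = 2.336250
t=3: π = [0.2280, 0.1714, 0.2278, 0.1755, 0.1973], E[r] = 0.9297, γ^t·E[r] = 0.476000, running G = 2.812250
t=4: π = [0.2286, 0.1716, 0.2280, 0.1749, 0.1969], E[r] = 0.9272, γ^t·E[r] = 0.379775, running G = 3.192025
t=5: π = [0.2285, 0.1715, 0.2281, 0.1750, 0.1969], E[r] = 0.9277, γ^t·E[r] = 0.303979, running G = 3.496004
t=6: π = [0.2286, 0.1715, 0.2281, 0.1750, 0.1969], E[r] = 0.9276, γ^t·E[r] = 0.243157, running G = 3.739161
t=7: π = [0.2286, 0.1715, 0.2281, 0.1750, 0.1969], E[r] = 0.9276, γ^t·E[r] = 0.194529, running G = 3.933690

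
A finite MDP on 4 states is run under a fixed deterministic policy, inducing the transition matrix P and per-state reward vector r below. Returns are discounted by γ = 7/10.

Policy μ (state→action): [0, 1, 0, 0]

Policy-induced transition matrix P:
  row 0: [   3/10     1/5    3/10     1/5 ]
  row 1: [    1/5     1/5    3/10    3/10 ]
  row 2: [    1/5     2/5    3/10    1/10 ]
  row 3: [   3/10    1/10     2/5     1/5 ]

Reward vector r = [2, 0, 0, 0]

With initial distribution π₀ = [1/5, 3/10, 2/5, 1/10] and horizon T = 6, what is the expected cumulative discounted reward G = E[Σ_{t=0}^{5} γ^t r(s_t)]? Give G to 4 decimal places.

G = 1.3253

t=0: π = [0.2000, 0.3000, 0.4000, 0.1000], E[r] = 0.4000, γ^t·E[r] = 0.400000, running G = 0.400000
t=1: π = [0.2300, 0.2700, 0.3100, 0.1900], E[r] = 0.4600, γ^t·E[r] = 0.322000, running G = 0.722000
t=2: π = [0.2420, 0.2430, 0.3190, 0.1960], E[r] = 0.4840, γ^t·E[r] = 0.237160, running G = 0.959160
t=3: π = [0.2438, 0.2442, 0.3196, 0.1924], E[r] = 0.4876, γ^t·E[r] = 0.167247, running G = 1.126407
t=4: π = [0.2436, 0.2447, 0.3192, 0.1925], E[r] = 0.4872, γ^t·E[r] = 0.116986, running G = 1.243393
t=5: π = [0.2436, 0.2446, 0.3192, 0.1925], E[r] = 0.4872, γ^t·E[r] = 0.081886, running G = 1.325280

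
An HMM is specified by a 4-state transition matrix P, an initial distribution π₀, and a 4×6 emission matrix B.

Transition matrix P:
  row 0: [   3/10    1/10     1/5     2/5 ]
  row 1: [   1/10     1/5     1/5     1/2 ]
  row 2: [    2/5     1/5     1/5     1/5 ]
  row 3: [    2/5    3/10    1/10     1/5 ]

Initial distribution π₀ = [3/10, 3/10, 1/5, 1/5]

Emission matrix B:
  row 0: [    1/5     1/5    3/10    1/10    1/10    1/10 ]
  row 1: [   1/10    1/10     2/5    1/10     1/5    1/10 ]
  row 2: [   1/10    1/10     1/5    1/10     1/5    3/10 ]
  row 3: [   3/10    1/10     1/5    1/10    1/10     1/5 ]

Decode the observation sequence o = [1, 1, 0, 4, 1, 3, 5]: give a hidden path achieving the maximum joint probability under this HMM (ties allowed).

path = [0, 0, 3, 1, 3, 0, 3]

t=0: δ = [6.000e-02, 3.000e-02, 2.000e-02, 2.000e-02]  (obs o_0=1)
t=1: δ = [3.600e-03, 6.000e-04, 1.200e-03, 2.400e-03]  ψ = [0, 0, 0, 0]  (obs o_1=1)
t=2: δ = [2.160e-04, 7.200e-05, 7.200e-05, 4.320e-04]  ψ = [0, 3, 0, 0]  (obs o_2=0)
t=3: δ = [1.728e-05, 2.592e-05, 8.640e-06, 8.640e-06]  ψ = [3, 3, 0, 0]  (obs o_3=4)
t=4: δ = [1.037e-06, 5.184e-07, 5.184e-07, 1.296e-06]  ψ = [0, 1, 1, 1]  (obs o_4=1)
t=5: δ = [5.184e-08, 3.888e-08, 2.074e-08, 4.147e-08]  ψ = [3, 3, 0, 0]  (obs o_5=3)
t=6: δ = [1.659e-09, 1.244e-09, 3.110e-09, 4.147e-09]  ψ = [3, 3, 0, 0]  (obs o_6=5)
backtrack: best end state = 3; path = [0, 0, 3, 1, 3, 0, 3]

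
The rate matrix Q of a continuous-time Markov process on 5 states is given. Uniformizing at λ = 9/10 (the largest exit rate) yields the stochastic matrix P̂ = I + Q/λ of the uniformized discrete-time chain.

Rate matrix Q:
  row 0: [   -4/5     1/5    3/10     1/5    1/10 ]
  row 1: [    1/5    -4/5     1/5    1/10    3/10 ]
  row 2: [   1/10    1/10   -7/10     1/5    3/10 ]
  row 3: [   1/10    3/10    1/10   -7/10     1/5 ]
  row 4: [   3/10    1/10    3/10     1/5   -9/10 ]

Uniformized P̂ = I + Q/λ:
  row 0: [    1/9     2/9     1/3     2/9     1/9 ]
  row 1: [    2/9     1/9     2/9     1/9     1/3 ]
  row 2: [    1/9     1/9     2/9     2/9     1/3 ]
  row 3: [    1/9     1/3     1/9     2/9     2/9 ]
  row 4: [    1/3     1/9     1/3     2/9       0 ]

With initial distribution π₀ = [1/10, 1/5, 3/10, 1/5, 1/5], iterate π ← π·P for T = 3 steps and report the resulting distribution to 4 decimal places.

t=0: π = [0.1000, 0.2000, 0.3000, 0.2000, 0.2000]
t=1: π = [0.1778, 0.1667, 0.2333, 0.2000, 0.2222]
t=2: π = [0.1790, 0.1753, 0.2444, 0.2037, 0.1975]
t=3: π = [0.1745, 0.1763, 0.2414, 0.2027, 0.2051]

π = [0.1745, 0.1763, 0.2414, 0.2027, 0.2051]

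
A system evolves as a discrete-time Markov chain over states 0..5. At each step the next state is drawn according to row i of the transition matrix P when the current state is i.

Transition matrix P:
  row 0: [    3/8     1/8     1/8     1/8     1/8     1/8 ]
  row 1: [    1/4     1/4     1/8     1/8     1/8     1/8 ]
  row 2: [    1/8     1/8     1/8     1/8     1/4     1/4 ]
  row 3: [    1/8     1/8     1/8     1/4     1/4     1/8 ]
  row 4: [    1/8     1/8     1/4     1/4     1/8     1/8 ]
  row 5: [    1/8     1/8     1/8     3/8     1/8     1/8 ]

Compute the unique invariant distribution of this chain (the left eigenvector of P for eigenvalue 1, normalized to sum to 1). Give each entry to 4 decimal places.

Balance equations π_j = Σ_i π_i·P[i][j]:
  π_0 = 3/8·π_0 + 1/4·π_1 + 1/8·π_2 + 1/8·π_3 + 1/8·π_4 + 1/8·π_5
  π_1 = 1/8·π_0 + 1/4·π_1 + 1/8·π_2 + 1/8·π_3 + 1/8·π_4 + 1/8·π_5
  π_2 = 1/8·π_0 + 1/8·π_1 + 1/8·π_2 + 1/8·π_3 + 1/4·π_4 + 1/8·π_5
  π_3 = 1/8·π_0 + 1/8·π_1 + 1/8·π_2 + 1/4·π_3 + 1/4·π_4 + 3/8·π_5
  π_4 = 1/8·π_0 + 1/8·π_1 + 1/4·π_2 + 1/4·π_3 + 1/8·π_4 + 1/8·π_5
  normalize: π_0 + π_1 + π_2 + π_3 + π_4 + π_5 = 1
Solving the linear system gives exactly π = [4/21, 1/7, 253/1731, 120/577, 293/1731, 248/1731].

π = [0.1905, 0.1429, 0.1462, 0.2080, 0.1693, 0.1433]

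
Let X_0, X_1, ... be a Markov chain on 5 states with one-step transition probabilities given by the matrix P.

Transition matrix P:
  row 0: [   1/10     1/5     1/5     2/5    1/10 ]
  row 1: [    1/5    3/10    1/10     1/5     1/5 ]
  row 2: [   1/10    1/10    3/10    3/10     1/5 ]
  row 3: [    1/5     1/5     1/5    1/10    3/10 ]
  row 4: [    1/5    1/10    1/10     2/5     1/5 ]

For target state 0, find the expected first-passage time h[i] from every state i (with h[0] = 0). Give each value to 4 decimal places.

First-step conditioning: h[0] = 0; for i ≠ 0, h[i] = 1 + Σ_k P[i][k]·h[k].
  h[1] = 1 + 3/10·h[1] + 1/10·h[2] + 1/5·h[3] + 1/5·h[4]
  h[2] = 1 + 1/10·h[1] + 3/10·h[2] + 3/10·h[3] + 1/5·h[4]
  h[3] = 1 + 1/5·h[1] + 1/5·h[2] + 1/10·h[3] + 3/10·h[4]
  h[4] = 1 + 1/10·h[1] + 1/10·h[2] + 2/5·h[3] + 1/5·h[4]
Solving the 4×4 linear system over states ≠ 0 gives exactly h = [0, 2135/394, 2405/394, 1080/197, 1070/197] (h[0] = 0 is the target).

h = [0.0000, 5.4188, 6.1041, 5.4822, 5.4315]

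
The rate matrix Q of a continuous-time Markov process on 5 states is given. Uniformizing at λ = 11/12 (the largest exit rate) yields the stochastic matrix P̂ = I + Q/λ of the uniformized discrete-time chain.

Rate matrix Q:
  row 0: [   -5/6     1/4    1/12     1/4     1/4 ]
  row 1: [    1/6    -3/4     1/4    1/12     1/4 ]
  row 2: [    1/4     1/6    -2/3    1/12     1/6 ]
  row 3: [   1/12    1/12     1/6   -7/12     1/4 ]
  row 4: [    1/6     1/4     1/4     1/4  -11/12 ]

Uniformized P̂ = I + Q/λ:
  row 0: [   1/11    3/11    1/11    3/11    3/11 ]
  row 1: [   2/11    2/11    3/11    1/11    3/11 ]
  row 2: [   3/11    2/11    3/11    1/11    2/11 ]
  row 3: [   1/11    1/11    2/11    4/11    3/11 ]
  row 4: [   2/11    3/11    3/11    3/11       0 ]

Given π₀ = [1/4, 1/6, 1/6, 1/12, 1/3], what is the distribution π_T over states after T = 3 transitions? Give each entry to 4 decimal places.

π = [0.1677, 0.1966, 0.2232, 0.2166, 0.1960]

t=0: π = [0.2500, 0.1667, 0.1667, 0.0833, 0.3333]
t=1: π = [0.1667, 0.2273, 0.2197, 0.2197, 0.1667]
t=2: π = [0.1667, 0.1921, 0.2225, 0.2114, 0.2073]
t=3: π = [0.1677, 0.1966, 0.2232, 0.2166, 0.1960]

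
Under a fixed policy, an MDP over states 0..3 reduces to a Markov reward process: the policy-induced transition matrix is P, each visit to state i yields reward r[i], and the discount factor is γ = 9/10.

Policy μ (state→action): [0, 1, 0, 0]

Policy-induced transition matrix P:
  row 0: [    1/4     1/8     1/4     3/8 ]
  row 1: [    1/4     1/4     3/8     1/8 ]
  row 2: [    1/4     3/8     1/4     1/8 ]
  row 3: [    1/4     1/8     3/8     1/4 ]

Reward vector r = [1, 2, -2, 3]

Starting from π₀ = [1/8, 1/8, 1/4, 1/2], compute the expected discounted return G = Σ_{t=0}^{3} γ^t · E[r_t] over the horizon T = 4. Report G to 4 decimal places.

G = 3.1163

t=0: π = [0.1250, 0.1250, 0.2500, 0.5000], E[r] = 1.3750, γ^t·E[r] = 1.375000, running G = 1.375000
t=1: π = [0.2500, 0.2031, 0.3281, 0.2188], E[r] = 0.6563, γ^t·E[r] = 0.590625, running G = 1.965625
t=2: π = [0.2500, 0.2324, 0.3027, 0.2148], E[r] = 0.7539, γ^t·E[r] = 0.610664, running G = 2.576289
t=3: π = [0.2500, 0.2297, 0.3059, 0.2144], E[r] = 0.7407, γ^t·E[r] = 0.539987, running G = 3.116276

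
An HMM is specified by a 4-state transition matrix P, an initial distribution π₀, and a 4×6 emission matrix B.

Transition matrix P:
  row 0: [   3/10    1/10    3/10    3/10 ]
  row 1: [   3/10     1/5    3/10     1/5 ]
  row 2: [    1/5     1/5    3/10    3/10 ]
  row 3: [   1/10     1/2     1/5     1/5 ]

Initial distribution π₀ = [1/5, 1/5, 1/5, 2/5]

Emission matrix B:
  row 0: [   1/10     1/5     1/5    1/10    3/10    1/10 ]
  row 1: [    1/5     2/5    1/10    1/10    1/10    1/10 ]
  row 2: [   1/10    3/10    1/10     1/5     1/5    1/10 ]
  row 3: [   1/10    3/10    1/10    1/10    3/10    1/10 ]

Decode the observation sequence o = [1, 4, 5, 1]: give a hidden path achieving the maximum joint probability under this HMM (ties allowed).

t=0: δ = [4.000e-02, 8.000e-02, 6.000e-02, 1.200e-01]  (obs o_0=1)
t=1: δ = [7.200e-03, 6.000e-03, 4.800e-03, 7.200e-03]  ψ = [1, 3, 1, 3]  (obs o_1=4)
t=2: δ = [2.160e-04, 3.600e-04, 2.160e-04, 2.160e-04]  ψ = [0, 3, 0, 0]  (obs o_2=5)
t=3: δ = [2.160e-05, 4.320e-05, 3.240e-05, 2.160e-05]  ψ = [1, 3, 1, 1]  (obs o_3=1)
backtrack: best end state = 1; path = [1, 0, 3, 1]

path = [1, 0, 3, 1]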